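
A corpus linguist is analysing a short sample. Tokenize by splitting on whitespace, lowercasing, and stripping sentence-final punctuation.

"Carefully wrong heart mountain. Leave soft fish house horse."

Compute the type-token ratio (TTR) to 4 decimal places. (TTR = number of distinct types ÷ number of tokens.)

1.0000

N = 9 tokens, V = 9 types.
TTR = V / N = 9 / 9 = 1.0000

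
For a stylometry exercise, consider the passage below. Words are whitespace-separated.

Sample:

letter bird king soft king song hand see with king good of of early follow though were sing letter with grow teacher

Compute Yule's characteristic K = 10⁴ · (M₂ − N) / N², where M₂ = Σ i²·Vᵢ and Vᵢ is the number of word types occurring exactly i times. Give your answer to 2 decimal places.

Frequencies: king:3, letter:2, with:2, of:2, bird:1, soft:1, song:1, hand:1, see:1, good:1, early:1, follow:1, though:1, were:1, sing:1, grow:1, teacher:1
N = 22. Frequency spectrum: V_1=13, V_2=3, V_3=1
M₂ = 1²·13 + 2²·3 + 3²·1 = 34
K = 10000 × (34 − 22) / 22² = 247.93

247.93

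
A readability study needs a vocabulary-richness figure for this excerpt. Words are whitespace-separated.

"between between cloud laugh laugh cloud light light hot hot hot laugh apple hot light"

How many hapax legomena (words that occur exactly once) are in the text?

Frequencies: hot:4, laugh:3, light:3, between:2, cloud:2, apple:1
Hapax (freq=1): apple

1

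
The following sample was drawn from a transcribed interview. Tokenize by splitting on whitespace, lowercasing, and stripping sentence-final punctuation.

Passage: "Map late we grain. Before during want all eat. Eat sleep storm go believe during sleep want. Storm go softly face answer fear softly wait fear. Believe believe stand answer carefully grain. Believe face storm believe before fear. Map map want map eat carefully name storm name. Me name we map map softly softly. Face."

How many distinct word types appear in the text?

Distinct types: {all, answer, before, believe, carefully, during, eat, face, fear, go, grain, late, map, me, name, sleep, softly, stand, storm, wait, want, we}
V = 22

22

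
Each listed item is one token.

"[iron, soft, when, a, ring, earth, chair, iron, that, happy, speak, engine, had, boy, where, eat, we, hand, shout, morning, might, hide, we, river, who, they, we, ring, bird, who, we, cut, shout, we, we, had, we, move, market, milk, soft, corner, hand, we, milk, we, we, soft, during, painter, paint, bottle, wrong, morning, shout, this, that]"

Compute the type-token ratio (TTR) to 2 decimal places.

0.63

N = 57 tokens, V = 36 types.
TTR = V / N = 36 / 57 = 0.63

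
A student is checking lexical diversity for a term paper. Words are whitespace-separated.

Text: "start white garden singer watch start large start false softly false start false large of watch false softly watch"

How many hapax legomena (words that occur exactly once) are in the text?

Frequencies: start:4, false:4, watch:3, large:2, softly:2, white:1, garden:1, singer:1, of:1
Hapax (freq=1): garden, of, singer, white

4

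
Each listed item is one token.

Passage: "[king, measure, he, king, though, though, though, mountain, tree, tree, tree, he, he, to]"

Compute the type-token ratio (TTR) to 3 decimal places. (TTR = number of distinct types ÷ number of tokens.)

N = 14 tokens, V = 7 types.
TTR = V / N = 7 / 14 = 0.500

0.500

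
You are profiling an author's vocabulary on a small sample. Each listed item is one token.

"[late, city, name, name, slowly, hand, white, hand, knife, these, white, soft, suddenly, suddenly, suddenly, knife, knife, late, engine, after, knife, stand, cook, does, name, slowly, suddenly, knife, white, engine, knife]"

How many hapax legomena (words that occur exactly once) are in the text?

Frequencies: knife:6, suddenly:4, name:3, white:3, late:2, slowly:2, hand:2, engine:2, city:1, these:1, soft:1, after:1, stand:1, cook:1, does:1
Hapax (freq=1): after, city, cook, does, soft, stand, these

7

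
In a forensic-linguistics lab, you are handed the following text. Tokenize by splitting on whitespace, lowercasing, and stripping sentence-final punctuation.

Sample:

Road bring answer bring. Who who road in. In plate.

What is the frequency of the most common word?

2

Frequencies: road:2, bring:2, who:2, in:2, answer:1, plate:1
Most common: 'road' with frequency 2.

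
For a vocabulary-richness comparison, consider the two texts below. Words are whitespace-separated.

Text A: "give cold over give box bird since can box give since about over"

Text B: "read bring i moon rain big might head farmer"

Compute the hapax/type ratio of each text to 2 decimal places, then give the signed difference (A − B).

-0.50

A: hapax=4, V=8, ratio=0.50
B: hapax=9, V=9, ratio=1.00
Difference = 0.50 − 1.00 = -0.50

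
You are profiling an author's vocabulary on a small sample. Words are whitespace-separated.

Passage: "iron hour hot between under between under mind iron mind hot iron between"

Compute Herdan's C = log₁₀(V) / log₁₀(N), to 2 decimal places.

0.70

N = 13, V = 6.
log₁₀(V) = 0.778151, log₁₀(N) = 1.113943
C = 0.778151 / 1.113943 = 0.70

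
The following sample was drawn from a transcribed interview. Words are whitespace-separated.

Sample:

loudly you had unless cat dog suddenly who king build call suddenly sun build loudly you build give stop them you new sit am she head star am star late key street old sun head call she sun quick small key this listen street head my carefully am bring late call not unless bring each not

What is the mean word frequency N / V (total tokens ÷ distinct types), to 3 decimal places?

1.647

N = 56 tokens, V = 34 types.
Mean frequency = N / V = 56 / 34 = 1.647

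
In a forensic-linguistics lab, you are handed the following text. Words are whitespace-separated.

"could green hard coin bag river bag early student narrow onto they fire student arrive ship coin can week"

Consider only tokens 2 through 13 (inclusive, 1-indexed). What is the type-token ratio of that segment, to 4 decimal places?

Segment tokens 2–13: green, hard, coin, bag, river, bag, early, student, narrow, onto, they, fire
Segment N = 12, segment V = 11.
TTR = 11 / 12 = 0.9167

0.9167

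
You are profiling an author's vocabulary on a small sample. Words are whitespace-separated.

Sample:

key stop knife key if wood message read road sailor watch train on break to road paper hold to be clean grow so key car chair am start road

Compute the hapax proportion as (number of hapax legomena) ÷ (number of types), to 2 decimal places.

Frequencies: key:3, road:3, to:2, stop:1, knife:1, if:1, wood:1, message:1, read:1, sailor:1, watch:1, train:1, on:1, break:1, paper:1, hold:1, be:1, clean:1, grow:1, so:1, … (4 more, each freq 1)
Hapax count = 21; type count = 24.
Ratio = 21 / 24 = 0.88

0.88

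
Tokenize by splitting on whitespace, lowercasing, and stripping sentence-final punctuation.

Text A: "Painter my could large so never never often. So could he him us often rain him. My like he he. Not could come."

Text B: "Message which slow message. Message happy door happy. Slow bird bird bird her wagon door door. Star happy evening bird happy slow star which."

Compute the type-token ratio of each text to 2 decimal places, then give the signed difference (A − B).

TTR(A) = 14/23 = 0.61
TTR(B) = 10/24 = 0.42
Difference = 0.61 − 0.42 = 0.19

0.19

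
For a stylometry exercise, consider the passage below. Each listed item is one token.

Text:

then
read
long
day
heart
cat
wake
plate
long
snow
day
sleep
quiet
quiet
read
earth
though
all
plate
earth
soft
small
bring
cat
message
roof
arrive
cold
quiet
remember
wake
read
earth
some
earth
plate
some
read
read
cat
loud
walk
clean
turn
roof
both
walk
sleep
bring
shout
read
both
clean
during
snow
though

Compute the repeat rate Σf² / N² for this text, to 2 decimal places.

Frequencies: read:6, earth:4, cat:3, plate:3, quiet:3, long:2, day:2, wake:2, snow:2, sleep:2, though:2, bring:2, roof:2, some:2, walk:2, clean:2, both:2, then:1, heart:1, all:1, … (10 more, each freq 1)
Σf² = 140; N² = 3136
Repeat rate = 140 / 3136 = 0.04

0.04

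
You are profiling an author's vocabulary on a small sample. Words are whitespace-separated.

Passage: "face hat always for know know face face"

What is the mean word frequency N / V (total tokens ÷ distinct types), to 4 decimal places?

N = 8 tokens, V = 5 types.
Mean frequency = N / V = 8 / 5 = 1.6000

1.6000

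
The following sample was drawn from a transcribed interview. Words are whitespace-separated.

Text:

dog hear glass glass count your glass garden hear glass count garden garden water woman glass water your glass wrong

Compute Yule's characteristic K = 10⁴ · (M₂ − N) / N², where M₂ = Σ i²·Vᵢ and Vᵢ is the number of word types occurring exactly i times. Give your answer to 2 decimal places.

Frequencies: glass:6, garden:3, hear:2, count:2, your:2, water:2, dog:1, woman:1, wrong:1
N = 20. Frequency spectrum: V_1=3, V_2=4, V_3=1, V_6=1
M₂ = 1²·3 + 2²·4 + 3²·1 + 6²·1 = 64
K = 10000 × (64 − 20) / 20² = 1100.00

1100.00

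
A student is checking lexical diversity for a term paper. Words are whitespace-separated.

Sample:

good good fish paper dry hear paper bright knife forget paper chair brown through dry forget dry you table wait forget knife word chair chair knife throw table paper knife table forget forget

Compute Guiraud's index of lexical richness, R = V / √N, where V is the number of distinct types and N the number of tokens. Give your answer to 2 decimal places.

N = 33, V = 16.
√N = 5.744563
R = 16 / 5.744563 = 2.79

2.79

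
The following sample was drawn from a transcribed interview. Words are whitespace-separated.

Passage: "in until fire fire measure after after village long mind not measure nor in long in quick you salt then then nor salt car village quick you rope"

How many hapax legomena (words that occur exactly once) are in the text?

5

Frequencies: in:3, fire:2, measure:2, after:2, village:2, long:2, nor:2, quick:2, you:2, salt:2, then:2, until:1, mind:1, not:1, car:1, rope:1
Hapax (freq=1): car, mind, not, rope, until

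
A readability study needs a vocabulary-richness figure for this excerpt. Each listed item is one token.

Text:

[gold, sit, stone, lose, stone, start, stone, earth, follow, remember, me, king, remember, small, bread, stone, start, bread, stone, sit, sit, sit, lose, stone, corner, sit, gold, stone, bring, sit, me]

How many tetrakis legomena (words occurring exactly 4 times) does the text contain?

0

Frequencies: stone:7, sit:6, gold:2, lose:2, start:2, remember:2, me:2, bread:2, earth:1, follow:1, king:1, small:1, corner:1, bring:1
Words with frequency 4: (none)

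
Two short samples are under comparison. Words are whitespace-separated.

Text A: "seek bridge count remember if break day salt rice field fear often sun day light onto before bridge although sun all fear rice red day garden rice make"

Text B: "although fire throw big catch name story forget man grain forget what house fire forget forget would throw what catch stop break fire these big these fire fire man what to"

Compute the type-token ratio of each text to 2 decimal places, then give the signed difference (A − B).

TTR(A) = 21/28 = 0.75
TTR(B) = 17/31 = 0.55
Difference = 0.75 − 0.55 = 0.20

0.20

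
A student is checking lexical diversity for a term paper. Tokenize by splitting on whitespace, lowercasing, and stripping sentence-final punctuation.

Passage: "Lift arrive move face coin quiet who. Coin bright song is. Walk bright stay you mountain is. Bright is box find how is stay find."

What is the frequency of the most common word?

4

Frequencies: is:4, bright:3, coin:2, stay:2, find:2, lift:1, arrive:1, move:1, face:1, quiet:1, who:1, song:1, walk:1, you:1, mountain:1, box:1, how:1
Most common: 'is' with frequency 4.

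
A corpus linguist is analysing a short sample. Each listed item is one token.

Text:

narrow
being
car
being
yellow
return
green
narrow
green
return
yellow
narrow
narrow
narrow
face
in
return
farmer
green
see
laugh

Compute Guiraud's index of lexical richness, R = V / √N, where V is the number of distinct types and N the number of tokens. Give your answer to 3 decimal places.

2.400

N = 21, V = 11.
√N = 4.582576
R = 11 / 4.582576 = 2.400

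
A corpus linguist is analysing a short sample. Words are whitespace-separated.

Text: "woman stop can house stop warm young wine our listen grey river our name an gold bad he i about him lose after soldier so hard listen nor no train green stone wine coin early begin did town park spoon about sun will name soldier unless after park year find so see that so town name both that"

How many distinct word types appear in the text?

44

Distinct types: {about, after, an, bad, begin, both, can, coin, did, early, find, gold, green, grey, hard, he, him, house, i, listen, lose, name, no, nor, our, park, river, see, so, soldier, spoon, stone, stop, sun, that, town, train, unless, warm, will, wine, woman, year, young}
V = 44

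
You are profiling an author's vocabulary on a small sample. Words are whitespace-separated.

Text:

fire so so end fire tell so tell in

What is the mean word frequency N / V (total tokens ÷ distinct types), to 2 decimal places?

1.80

N = 9 tokens, V = 5 types.
Mean frequency = N / V = 9 / 5 = 1.80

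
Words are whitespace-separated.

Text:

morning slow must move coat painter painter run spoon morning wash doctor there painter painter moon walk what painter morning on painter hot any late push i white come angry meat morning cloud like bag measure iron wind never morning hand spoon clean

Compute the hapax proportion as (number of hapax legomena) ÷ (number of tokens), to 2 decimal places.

0.70

Frequencies: painter:6, morning:5, spoon:2, slow:1, must:1, move:1, coat:1, run:1, wash:1, doctor:1, there:1, moon:1, walk:1, what:1, on:1, hot:1, any:1, late:1, push:1, i:1, … (13 more, each freq 1)
Hapax count = 30; token count = 43.
Ratio = 30 / 43 = 0.70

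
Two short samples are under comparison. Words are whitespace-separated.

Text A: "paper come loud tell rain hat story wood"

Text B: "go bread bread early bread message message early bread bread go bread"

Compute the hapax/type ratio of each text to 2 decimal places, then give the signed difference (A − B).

A: hapax=8, V=8, ratio=1.00
B: hapax=0, V=4, ratio=0.00
Difference = 1.00 − 0.00 = 1.00

1.00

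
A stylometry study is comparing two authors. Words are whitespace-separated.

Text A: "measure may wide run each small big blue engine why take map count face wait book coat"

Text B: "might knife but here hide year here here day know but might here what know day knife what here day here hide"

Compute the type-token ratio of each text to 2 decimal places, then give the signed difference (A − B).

0.59

TTR(A) = 17/17 = 1.00
TTR(B) = 9/22 = 0.41
Difference = 1.00 − 0.41 = 0.59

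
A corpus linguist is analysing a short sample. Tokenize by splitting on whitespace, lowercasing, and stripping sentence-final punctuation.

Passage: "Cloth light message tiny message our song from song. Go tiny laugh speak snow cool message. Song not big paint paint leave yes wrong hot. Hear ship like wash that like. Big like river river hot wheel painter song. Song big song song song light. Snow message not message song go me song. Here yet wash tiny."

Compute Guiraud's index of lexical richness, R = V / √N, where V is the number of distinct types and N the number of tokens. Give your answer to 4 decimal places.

3.9736

N = 57, V = 30.
√N = 7.549834
R = 30 / 7.549834 = 3.9736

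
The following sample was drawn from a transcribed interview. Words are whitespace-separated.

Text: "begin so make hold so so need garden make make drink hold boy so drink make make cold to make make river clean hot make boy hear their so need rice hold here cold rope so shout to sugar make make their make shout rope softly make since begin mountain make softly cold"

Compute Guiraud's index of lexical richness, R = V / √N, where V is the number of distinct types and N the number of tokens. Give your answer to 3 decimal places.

N = 53, V = 23.
√N = 7.280110
R = 23 / 7.280110 = 3.159

3.159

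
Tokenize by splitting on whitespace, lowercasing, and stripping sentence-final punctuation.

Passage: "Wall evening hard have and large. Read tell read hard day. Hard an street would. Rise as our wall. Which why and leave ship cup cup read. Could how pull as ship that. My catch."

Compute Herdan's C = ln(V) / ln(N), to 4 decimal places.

N = 35, V = 26.
ln(V) = 3.258097, ln(N) = 3.555348
C = 3.258097 / 3.555348 = 0.9164

0.9164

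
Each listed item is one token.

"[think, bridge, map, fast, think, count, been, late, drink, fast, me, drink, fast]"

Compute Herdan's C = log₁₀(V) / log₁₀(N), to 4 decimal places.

0.8566

N = 13, V = 9.
log₁₀(V) = 0.954243, log₁₀(N) = 1.113943
C = 0.954243 / 1.113943 = 0.8566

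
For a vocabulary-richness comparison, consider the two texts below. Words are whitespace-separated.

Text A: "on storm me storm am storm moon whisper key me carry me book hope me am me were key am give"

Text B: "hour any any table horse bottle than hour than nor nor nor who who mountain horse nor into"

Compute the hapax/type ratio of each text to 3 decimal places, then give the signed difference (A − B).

A: hapax=8, V=12, ratio=0.667
B: hapax=4, V=10, ratio=0.400
Difference = 0.667 − 0.400 = 0.267

0.267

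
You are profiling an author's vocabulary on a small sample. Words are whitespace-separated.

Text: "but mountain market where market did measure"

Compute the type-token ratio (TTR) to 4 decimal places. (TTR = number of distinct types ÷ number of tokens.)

N = 7 tokens, V = 6 types.
TTR = V / N = 6 / 7 = 0.8571

0.8571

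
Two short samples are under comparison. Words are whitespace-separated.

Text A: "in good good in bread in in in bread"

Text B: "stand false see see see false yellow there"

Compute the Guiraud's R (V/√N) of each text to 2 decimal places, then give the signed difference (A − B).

A: V=3, N=9, R=1.00
B: V=5, N=8, R=1.77
Difference = 1.00 − 1.77 = -0.77

-0.77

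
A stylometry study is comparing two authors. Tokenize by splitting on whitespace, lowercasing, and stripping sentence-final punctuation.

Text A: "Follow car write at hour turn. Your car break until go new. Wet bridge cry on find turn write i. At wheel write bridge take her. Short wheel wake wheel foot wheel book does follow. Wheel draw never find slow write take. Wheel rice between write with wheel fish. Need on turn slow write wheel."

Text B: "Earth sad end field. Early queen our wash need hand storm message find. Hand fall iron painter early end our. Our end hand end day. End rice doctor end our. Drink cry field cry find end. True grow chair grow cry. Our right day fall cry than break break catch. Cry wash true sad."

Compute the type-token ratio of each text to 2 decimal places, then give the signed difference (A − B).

0.08

TTR(A) = 33/55 = 0.60
TTR(B) = 28/54 = 0.52
Difference = 0.60 − 0.52 = 0.08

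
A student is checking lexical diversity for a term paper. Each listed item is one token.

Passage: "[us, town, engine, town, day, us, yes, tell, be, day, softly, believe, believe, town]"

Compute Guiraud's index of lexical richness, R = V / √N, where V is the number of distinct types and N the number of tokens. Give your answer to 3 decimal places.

N = 14, V = 9.
√N = 3.741657
R = 9 / 3.741657 = 2.405

2.405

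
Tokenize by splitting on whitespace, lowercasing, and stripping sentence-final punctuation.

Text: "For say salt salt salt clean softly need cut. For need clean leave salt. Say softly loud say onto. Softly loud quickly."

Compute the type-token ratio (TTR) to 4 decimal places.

0.5000

N = 22 tokens, V = 11 types.
TTR = V / N = 11 / 22 = 0.5000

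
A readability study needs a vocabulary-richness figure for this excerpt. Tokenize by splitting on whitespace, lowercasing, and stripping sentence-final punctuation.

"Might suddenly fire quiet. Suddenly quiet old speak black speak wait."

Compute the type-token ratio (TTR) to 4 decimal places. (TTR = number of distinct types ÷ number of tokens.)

0.7273

N = 11 tokens, V = 8 types.
TTR = V / N = 8 / 11 = 0.7273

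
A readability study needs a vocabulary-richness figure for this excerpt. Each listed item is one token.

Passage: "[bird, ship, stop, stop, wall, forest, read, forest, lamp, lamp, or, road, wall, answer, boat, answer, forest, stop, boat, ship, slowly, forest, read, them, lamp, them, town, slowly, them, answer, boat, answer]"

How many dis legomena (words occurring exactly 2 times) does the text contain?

4

Frequencies: forest:4, answer:4, stop:3, lamp:3, boat:3, them:3, ship:2, wall:2, read:2, slowly:2, bird:1, or:1, road:1, town:1
Words with frequency 2: read, ship, slowly, wall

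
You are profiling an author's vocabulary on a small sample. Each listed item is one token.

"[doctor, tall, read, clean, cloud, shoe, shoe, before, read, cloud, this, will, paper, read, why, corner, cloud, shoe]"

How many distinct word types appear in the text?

12

Distinct types: {before, clean, cloud, corner, doctor, paper, read, shoe, tall, this, why, will}
V = 12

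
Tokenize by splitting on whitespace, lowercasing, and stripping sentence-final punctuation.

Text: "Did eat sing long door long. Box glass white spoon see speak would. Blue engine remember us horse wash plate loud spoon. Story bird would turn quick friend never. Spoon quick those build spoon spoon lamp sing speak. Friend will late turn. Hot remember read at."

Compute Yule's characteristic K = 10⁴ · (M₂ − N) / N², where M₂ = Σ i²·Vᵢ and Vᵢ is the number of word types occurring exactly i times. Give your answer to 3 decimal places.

170.132

Frequencies: spoon:5, sing:2, long:2, speak:2, would:2, remember:2, turn:2, quick:2, friend:2, did:1, eat:1, door:1, box:1, glass:1, white:1, see:1, blue:1, engine:1, us:1, horse:1, … (14 more, each freq 1)
N = 46. Frequency spectrum: V_1=25, V_2=8, V_5=1
M₂ = 1²·25 + 2²·8 + 5²·1 = 82
K = 10000 × (82 − 46) / 46² = 170.132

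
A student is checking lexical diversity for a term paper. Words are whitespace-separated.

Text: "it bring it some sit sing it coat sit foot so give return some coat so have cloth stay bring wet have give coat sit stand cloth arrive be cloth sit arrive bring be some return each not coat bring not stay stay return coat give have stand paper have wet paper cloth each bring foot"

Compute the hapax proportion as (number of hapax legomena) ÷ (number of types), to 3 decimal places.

Frequencies: bring:5, coat:5, sit:4, have:4, cloth:4, it:3, some:3, give:3, return:3, stay:3, foot:2, so:2, wet:2, stand:2, arrive:2, be:2, each:2, not:2, paper:2, sing:1
Hapax count = 1; type count = 20.
Ratio = 1 / 20 = 0.050

0.050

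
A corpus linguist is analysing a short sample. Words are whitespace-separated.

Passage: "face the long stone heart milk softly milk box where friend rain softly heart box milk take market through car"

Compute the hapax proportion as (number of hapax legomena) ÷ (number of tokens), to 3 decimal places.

Frequencies: milk:3, heart:2, softly:2, box:2, face:1, the:1, long:1, stone:1, where:1, friend:1, rain:1, take:1, market:1, through:1, car:1
Hapax count = 11; token count = 20.
Ratio = 11 / 20 = 0.550

0.550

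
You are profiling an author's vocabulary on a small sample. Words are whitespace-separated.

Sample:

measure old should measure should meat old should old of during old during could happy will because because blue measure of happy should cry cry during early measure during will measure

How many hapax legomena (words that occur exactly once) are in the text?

Frequencies: measure:5, old:4, should:4, during:4, of:2, happy:2, will:2, because:2, cry:2, meat:1, could:1, blue:1, early:1
Hapax (freq=1): blue, could, early, meat

4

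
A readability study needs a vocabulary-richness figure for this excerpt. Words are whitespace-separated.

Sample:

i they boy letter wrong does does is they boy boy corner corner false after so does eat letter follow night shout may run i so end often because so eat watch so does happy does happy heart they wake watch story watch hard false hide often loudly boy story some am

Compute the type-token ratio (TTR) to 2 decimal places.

N = 52 tokens, V = 30 types.
TTR = V / N = 30 / 52 = 0.58

0.58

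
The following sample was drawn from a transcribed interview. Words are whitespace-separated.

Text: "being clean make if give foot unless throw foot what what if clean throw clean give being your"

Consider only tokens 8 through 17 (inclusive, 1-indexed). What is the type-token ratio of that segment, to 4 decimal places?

Segment tokens 8–17: throw, foot, what, what, if, clean, throw, clean, give, being
Segment N = 10, segment V = 7.
TTR = 7 / 10 = 0.7000

0.7000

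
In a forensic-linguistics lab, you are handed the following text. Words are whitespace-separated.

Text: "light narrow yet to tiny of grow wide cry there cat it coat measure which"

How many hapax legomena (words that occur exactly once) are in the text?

Frequencies: light:1, narrow:1, yet:1, to:1, tiny:1, of:1, grow:1, wide:1, cry:1, there:1, cat:1, it:1, coat:1, measure:1, which:1
Hapax (freq=1): cat, coat, cry, grow, it, light, measure, narrow, of, there, tiny, to, which, wide, yet

15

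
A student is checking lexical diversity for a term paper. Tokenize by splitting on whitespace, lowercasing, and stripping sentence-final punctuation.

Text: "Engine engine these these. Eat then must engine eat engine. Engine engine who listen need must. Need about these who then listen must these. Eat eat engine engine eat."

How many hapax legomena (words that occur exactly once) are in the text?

Frequencies: engine:8, eat:5, these:4, must:3, then:2, who:2, listen:2, need:2, about:1
Hapax (freq=1): about

1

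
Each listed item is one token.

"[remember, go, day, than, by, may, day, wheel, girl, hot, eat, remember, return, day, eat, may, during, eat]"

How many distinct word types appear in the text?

12

Distinct types: {by, day, during, eat, girl, go, hot, may, remember, return, than, wheel}
V = 12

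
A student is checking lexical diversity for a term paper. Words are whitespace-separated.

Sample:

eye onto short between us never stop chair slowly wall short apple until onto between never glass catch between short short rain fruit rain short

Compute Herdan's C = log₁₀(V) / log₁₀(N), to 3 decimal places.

N = 25, V = 16.
log₁₀(V) = 1.204120, log₁₀(N) = 1.397940
C = 1.204120 / 1.397940 = 0.861

0.861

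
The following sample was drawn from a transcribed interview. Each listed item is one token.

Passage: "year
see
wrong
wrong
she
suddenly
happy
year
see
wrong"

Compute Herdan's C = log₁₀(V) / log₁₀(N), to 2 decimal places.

N = 10, V = 6.
log₁₀(V) = 0.778151, log₁₀(N) = 1.000000
C = 0.778151 / 1.000000 = 0.78

0.78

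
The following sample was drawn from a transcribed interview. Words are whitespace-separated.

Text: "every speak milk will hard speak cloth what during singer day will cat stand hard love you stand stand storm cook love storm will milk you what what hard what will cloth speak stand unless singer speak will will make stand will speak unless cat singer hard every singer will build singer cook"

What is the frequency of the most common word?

8

Frequencies: will:8, speak:5, singer:5, stand:5, hard:4, what:4, every:2, milk:2, cloth:2, cat:2, love:2, you:2, storm:2, cook:2, unless:2, during:1, day:1, make:1, build:1
Most common: 'will' with frequency 8.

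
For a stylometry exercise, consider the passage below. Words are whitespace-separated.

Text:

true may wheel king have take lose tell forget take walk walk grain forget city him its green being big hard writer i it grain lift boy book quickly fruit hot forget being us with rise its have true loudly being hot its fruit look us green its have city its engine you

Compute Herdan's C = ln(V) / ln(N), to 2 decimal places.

N = 53, V = 34.
ln(V) = 3.526361, ln(N) = 3.970292
C = 3.526361 / 3.970292 = 0.89

0.89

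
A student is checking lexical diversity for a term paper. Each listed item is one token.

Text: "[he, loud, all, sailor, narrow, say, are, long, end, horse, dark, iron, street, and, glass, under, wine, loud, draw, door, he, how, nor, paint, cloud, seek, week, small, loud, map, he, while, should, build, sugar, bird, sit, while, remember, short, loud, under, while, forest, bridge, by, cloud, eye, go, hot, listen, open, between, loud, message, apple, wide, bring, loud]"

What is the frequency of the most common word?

Frequencies: loud:6, he:3, while:3, under:2, cloud:2, all:1, sailor:1, narrow:1, say:1, are:1, long:1, end:1, horse:1, dark:1, iron:1, street:1, and:1, glass:1, wine:1, draw:1, … (28 more, each freq 1)
Most common: 'loud' with frequency 6.

6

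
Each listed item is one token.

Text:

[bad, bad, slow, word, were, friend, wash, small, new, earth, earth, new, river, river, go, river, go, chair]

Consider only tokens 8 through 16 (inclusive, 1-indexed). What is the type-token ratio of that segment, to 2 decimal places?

Segment tokens 8–16: small, new, earth, earth, new, river, river, go, river
Segment N = 9, segment V = 5.
TTR = 5 / 9 = 0.56

0.56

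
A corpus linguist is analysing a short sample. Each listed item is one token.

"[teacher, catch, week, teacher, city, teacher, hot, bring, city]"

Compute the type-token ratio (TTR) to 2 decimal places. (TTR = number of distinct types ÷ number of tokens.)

0.67

N = 9 tokens, V = 6 types.
TTR = V / N = 6 / 9 = 0.67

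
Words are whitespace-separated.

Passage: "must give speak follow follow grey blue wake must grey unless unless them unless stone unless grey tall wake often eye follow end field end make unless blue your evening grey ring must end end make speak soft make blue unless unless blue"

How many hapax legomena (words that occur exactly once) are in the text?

Frequencies: unless:7, grey:4, blue:4, end:4, must:3, follow:3, make:3, speak:2, wake:2, give:1, them:1, stone:1, tall:1, often:1, eye:1, field:1, your:1, evening:1, ring:1, soft:1
Hapax (freq=1): evening, eye, field, give, often, ring, soft, stone, tall, them, your

11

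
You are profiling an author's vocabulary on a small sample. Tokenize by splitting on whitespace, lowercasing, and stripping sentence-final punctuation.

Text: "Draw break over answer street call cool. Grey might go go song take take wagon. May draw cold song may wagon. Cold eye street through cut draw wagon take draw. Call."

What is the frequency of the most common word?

4

Frequencies: draw:4, take:3, wagon:3, street:2, call:2, go:2, song:2, may:2, cold:2, break:1, over:1, answer:1, cool:1, grey:1, might:1, eye:1, through:1, cut:1
Most common: 'draw' with frequency 4.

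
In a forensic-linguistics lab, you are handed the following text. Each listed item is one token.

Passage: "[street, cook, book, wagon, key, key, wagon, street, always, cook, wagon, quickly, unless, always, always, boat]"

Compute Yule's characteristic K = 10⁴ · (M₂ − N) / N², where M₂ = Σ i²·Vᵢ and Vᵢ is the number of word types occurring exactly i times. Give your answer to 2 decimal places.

Frequencies: wagon:3, always:3, street:2, cook:2, key:2, book:1, quickly:1, unless:1, boat:1
N = 16. Frequency spectrum: V_1=4, V_2=3, V_3=2
M₂ = 1²·4 + 2²·3 + 3²·2 = 34
K = 10000 × (34 − 16) / 16² = 703.13

703.13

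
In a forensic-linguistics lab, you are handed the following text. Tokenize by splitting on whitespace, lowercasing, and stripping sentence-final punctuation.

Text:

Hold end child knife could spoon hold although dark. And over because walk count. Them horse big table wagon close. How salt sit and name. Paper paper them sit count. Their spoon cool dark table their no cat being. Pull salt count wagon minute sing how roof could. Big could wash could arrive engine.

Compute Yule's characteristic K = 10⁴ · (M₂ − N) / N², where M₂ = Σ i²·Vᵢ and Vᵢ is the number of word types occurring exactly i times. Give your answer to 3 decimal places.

150.892

Frequencies: could:4, count:3, hold:2, spoon:2, dark:2, and:2, them:2, big:2, table:2, wagon:2, how:2, salt:2, sit:2, paper:2, their:2, end:1, child:1, knife:1, although:1, over:1, … (16 more, each freq 1)
N = 54. Frequency spectrum: V_1=21, V_2=13, V_3=1, V_4=1
M₂ = 1²·21 + 2²·13 + 3²·1 + 4²·1 = 98
K = 10000 × (98 − 54) / 54² = 150.892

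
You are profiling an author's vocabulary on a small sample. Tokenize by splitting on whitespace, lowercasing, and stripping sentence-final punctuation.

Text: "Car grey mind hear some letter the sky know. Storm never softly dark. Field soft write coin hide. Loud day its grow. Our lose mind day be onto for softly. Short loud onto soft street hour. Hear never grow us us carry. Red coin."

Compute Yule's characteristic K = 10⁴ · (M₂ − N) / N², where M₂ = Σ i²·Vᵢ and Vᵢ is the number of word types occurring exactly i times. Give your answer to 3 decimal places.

113.636

Frequencies: mind:2, hear:2, never:2, softly:2, soft:2, coin:2, loud:2, day:2, grow:2, onto:2, us:2, car:1, grey:1, some:1, letter:1, the:1, sky:1, know:1, storm:1, dark:1, … (13 more, each freq 1)
N = 44. Frequency spectrum: V_1=22, V_2=11
M₂ = 1²·22 + 2²·11 = 66
K = 10000 × (66 − 44) / 44² = 113.636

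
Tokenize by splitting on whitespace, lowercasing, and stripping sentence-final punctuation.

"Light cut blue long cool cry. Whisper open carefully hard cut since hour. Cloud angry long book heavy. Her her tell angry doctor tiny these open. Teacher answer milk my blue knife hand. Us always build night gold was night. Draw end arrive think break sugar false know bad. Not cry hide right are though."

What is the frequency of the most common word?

Frequencies: cut:2, blue:2, long:2, cry:2, open:2, angry:2, her:2, night:2, light:1, cool:1, whisper:1, carefully:1, hard:1, since:1, hour:1, cloud:1, book:1, heavy:1, tell:1, doctor:1, … (27 more, each freq 1)
Most common: 'cut' with frequency 2.

2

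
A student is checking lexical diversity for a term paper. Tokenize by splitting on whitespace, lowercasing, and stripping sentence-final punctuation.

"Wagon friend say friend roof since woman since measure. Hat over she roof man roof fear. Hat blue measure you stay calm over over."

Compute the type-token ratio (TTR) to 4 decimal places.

0.6667

N = 24 tokens, V = 16 types.
TTR = V / N = 16 / 24 = 0.6667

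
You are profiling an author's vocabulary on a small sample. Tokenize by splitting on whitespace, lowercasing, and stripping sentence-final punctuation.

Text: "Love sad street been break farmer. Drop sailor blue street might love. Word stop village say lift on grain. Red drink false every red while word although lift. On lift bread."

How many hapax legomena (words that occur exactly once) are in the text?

Frequencies: lift:3, love:2, street:2, word:2, on:2, red:2, sad:1, been:1, break:1, farmer:1, drop:1, sailor:1, blue:1, might:1, stop:1, village:1, say:1, grain:1, drink:1, false:1, … (4 more, each freq 1)
Hapax (freq=1): although, been, blue, bread, break, drink, drop, every, false, farmer, grain, might, sad, sailor, say, stop, village, while

18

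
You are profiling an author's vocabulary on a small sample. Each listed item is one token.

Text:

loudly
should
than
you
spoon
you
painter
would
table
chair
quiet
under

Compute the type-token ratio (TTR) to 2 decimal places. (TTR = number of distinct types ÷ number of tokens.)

N = 12 tokens, V = 11 types.
TTR = V / N = 11 / 12 = 0.92

0.92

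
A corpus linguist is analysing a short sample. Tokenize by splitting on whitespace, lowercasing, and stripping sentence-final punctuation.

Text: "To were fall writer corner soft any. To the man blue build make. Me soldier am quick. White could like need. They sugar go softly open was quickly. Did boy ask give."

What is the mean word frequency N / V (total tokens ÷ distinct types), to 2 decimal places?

N = 32 tokens, V = 31 types.
Mean frequency = N / V = 32 / 31 = 1.03

1.03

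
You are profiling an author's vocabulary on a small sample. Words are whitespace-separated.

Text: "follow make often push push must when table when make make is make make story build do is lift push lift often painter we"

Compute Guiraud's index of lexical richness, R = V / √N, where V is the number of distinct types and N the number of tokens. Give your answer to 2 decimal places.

2.86

N = 24, V = 14.
√N = 4.898979
R = 14 / 4.898979 = 2.86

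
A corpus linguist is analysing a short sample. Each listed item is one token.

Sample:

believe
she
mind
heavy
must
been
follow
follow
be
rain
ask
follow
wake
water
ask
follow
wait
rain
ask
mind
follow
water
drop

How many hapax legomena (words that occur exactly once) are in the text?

9

Frequencies: follow:5, ask:3, mind:2, rain:2, water:2, believe:1, she:1, heavy:1, must:1, been:1, be:1, wake:1, wait:1, drop:1
Hapax (freq=1): be, been, believe, drop, heavy, must, she, wait, wake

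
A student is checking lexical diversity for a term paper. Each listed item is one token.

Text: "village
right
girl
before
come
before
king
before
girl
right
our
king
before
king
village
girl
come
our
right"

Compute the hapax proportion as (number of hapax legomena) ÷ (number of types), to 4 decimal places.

0.0000

Frequencies: before:4, right:3, girl:3, king:3, village:2, come:2, our:2
Hapax count = 0; type count = 7.
Ratio = 0 / 7 = 0.0000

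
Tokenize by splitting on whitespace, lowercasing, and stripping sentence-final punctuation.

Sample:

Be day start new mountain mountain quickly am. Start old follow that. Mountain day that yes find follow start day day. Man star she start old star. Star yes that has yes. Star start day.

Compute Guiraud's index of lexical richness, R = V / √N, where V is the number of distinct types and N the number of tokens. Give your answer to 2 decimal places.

N = 35, V = 16.
√N = 5.916080
R = 16 / 5.916080 = 2.70

2.70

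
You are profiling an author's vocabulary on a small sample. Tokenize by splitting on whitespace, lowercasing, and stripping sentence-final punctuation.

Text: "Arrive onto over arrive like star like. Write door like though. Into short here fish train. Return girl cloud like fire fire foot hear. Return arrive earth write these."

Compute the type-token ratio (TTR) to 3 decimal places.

N = 29 tokens, V = 21 types.
TTR = V / N = 21 / 29 = 0.724

0.724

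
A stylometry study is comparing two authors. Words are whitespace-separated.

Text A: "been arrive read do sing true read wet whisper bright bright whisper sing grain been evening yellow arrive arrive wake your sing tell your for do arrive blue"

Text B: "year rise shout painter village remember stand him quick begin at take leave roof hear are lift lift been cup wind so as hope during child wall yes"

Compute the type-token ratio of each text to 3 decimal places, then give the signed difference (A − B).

TTR(A) = 17/28 = 0.607
TTR(B) = 27/28 = 0.964
Difference = 0.607 − 0.964 = -0.357

-0.357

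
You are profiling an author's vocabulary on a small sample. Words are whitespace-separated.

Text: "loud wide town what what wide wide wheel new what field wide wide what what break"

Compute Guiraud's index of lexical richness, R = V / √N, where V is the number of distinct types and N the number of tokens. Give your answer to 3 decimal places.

2.000

N = 16, V = 8.
√N = 4.000000
R = 8 / 4.000000 = 2.000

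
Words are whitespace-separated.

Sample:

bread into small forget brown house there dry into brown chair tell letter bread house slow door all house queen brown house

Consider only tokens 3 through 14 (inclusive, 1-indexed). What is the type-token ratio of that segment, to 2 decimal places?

Segment tokens 3–14: small, forget, brown, house, there, dry, into, brown, chair, tell, letter, bread
Segment N = 12, segment V = 11.
TTR = 11 / 12 = 0.92

0.92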